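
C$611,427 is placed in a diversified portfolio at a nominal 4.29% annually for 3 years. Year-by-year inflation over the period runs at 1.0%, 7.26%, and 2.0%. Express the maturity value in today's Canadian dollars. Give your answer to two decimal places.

C$627,643.85

Nominal value at maturity: C$611,427 × (1 + 4.29%)^3 ≈ C$693,541.76.
Price-level factor over 3 years: 1.010 × 1.0726 × 1.020 = 1.10499252.
Dividing the nominal maturity value by the price-level factor gives the value in today's money.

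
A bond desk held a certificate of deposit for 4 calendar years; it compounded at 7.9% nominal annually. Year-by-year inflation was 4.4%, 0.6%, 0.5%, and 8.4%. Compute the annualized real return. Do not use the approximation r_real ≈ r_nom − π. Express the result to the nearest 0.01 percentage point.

Cumulative inflation factor: 1.044 × 1.006 × 1.005 × 1.084 ≈ 1.14418.
Nominal growth factor: 1.35546. Real growth factor = 1.35546 / 1.14418 ≈ 1.18466.
Annualized: 1.18466^(1/4) − 1 ≈ 0.04327.

4.33%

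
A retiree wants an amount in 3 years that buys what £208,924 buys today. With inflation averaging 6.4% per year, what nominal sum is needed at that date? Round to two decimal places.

Cumulative price-level factor: (1+6.4%)^3 = 1.204550144.
Multiplying £208,924 by the price-level factor gives the future nominal sum.

£251,659.43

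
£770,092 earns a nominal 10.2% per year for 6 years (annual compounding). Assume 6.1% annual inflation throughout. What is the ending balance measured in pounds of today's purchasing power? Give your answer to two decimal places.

Nominal value at maturity: £770,092 × (1 + 10.2%)^6 ≈ £1,379,215.66.
Price-level factor over 6 years: (1 + 6.1%)^6 ≈ 1.4265674267.
The maturity value deflated by that factor is the answer in today's purchasing power.

£966,807.20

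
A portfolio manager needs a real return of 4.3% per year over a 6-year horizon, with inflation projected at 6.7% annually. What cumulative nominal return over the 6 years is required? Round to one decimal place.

90.0%

Required annual nominal rate: (1+4.3%)(1+6.7%) − 1 = 11.2881%.
Cumulative over 6 years: (1 + 0.112881)^6 − 1 ≈ 0.89973.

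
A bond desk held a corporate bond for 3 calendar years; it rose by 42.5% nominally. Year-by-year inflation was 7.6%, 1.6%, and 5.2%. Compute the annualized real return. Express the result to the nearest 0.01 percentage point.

Cumulative inflation factor: 1.076 × 1.016 × 1.052 ≈ 1.15006.
Nominal growth factor: 1.42500. Real growth factor = 1.42500 / 1.15006 ≈ 1.23906.
Annualized: 1.23906^(1/3) − 1 ≈ 0.07407.

7.41%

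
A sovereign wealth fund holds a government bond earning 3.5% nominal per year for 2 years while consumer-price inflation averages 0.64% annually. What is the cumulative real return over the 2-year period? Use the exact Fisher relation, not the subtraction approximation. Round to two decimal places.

5.76%

The annual real rate is (1+3.5%)/(1+0.64%) − 1 = 2.8418%.
Compounded over 2 years: (1 + 0.028418)^2 − 1 ≈ 0.05764.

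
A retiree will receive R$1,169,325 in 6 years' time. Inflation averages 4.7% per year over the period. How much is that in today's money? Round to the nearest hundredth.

Price-level factor over 6 years: (1 + 4.7%)^6 ≈ 1.3172860421.
Purchasing power today: R$1,169,325 divided by that factor.

R$887,677.36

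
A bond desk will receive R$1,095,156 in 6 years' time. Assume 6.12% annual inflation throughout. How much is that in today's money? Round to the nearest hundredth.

Price-level factor over 6 years: (1 + 6.12%)^6 ≈ 1.4281816471.
Purchasing power today: R$1,095,156 divided by that factor.

R$766,818.42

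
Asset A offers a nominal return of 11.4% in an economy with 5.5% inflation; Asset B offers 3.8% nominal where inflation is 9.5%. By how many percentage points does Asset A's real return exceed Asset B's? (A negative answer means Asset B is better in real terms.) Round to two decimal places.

10.80

Asset A real return: 1.114/1.055 − 1 = 5.592%.
Asset B real return: 1.038/1.095 − 1 = -5.205%.
Difference: 5.592 − (-5.205) = 10.797 pp.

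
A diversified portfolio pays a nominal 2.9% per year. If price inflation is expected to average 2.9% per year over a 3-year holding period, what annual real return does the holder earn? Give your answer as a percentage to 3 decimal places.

With constant rates the annual real return is the same each year: (1+2.9%)/(1+2.9%) − 1 = 0.00000.

0.000%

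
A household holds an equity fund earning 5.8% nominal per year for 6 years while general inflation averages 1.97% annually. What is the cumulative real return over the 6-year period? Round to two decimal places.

24.76%

The annual real rate is (1+5.8%)/(1+1.97%) − 1 = 3.7560%.
Compounded over 6 years: (1 + 0.037560)^6 − 1 ≈ 0.24761.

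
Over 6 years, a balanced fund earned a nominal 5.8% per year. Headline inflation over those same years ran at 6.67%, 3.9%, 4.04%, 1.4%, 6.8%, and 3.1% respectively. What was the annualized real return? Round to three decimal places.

Cumulative inflation factor: 1.0667 × 1.039 × 1.0404 × 1.014 × 1.068 × 1.031 ≈ 1.28744.
Nominal growth factor: 1.40254. Real growth factor = 1.40254 / 1.28744 ≈ 1.08940.
Annualized: 1.08940^(1/6) − 1 ≈ 0.01437.

1.437%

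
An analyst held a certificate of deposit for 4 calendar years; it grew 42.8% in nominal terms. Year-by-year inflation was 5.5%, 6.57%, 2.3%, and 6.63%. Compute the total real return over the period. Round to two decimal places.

Cumulative inflation factor: 1.055 × 1.0657 × 1.023 × 1.0663 ≈ 1.22643.
Nominal growth factor: 1.42800. Real growth factor = 1.42800 / 1.22643 ≈ 1.16436.
Total real return ≈ 16.4356%.

16.44%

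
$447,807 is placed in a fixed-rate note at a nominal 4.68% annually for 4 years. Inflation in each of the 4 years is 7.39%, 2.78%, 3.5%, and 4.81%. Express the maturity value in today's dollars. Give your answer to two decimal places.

Nominal value at maturity: $447,807 × (1 + 4.68%)^4 ≈ $537,707.05.
Price-level factor over 4 years: 1.0739 × 1.0278 × 1.035 × 1.0481 ≈ 1.1973345829.
Dividing the nominal maturity value by the price-level factor gives the value in today's money.

$449,086.71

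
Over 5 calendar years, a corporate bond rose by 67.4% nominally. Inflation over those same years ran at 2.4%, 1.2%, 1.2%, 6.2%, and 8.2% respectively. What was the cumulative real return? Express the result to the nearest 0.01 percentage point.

Cumulative inflation factor: 1.024 × 1.012 × 1.012 × 1.062 × 1.082 ≈ 1.20507.
Nominal growth factor: 1.67400. Real growth factor = 1.67400 / 1.20507 ≈ 1.38913.
Total real return ≈ 38.9129%.

38.91%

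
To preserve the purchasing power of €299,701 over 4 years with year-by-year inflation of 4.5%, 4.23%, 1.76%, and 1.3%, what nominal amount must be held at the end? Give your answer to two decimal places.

Cumulative price-level factor: 1.045 × 1.0423 × 1.0176 × 1.013 ≈ 1.1227823369.
The nominal amount required is €299,701 scaled up by that factor.

€336,498.99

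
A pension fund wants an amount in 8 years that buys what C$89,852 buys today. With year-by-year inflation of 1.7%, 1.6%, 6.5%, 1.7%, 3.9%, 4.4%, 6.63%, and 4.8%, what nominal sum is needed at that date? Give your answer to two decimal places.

Cumulative price-level factor: 1.017 × 1.016 × 1.065 × 1.017 × 1.039 × 1.044 × 1.0663 × 1.048 ≈ 1.3565692224.
Multiplying C$89,852 by the price-level factor gives the future nominal sum.

C$121,890.46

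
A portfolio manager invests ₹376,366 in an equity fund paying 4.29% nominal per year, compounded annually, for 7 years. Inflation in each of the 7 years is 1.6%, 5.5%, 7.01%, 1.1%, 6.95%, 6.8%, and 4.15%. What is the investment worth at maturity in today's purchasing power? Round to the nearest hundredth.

Nominal value at maturity: ₹376,366 × (1 + 4.29%)^7 ≈ ₹505,020.56.
Price-level factor over 7 years: 1.016 × 1.055 × 1.0701 × 1.011 × 1.0695 × 1.068 × 1.0415 ≈ 1.3795358886.
The maturity value deflated by that factor is the answer in today's purchasing power.

₹366,080.04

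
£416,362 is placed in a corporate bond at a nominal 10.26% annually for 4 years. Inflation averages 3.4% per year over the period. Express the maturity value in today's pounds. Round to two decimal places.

Nominal value at maturity: £416,362 × (1 + 10.26%)^4 ≈ £615,379.52.
Price-level factor over 4 years: (1 + 3.4%)^4 ≈ 1.1430945523.
Dividing the nominal maturity value by the price-level factor gives the value in today's money.

£538,345.25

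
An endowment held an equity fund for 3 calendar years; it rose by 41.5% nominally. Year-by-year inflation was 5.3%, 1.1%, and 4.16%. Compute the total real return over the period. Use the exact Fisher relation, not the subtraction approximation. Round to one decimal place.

27.6%

Cumulative inflation factor: 1.053 × 1.011 × 1.0416 ≈ 1.10887.
Nominal growth factor: 1.41500. Real growth factor = 1.41500 / 1.10887 ≈ 1.27607.
Total real return ≈ 27.6074%.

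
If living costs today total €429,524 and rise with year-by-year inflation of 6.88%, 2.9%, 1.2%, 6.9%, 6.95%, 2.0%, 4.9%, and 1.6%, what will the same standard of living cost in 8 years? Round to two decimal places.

€594,165.77

Cumulative price-level factor: 1.0688 × 1.029 × 1.012 × 1.069 × 1.0695 × 1.020 × 1.049 × 1.016 ≈ 1.3833121594.
The nominal amount required is €429,524 scaled up by that factor.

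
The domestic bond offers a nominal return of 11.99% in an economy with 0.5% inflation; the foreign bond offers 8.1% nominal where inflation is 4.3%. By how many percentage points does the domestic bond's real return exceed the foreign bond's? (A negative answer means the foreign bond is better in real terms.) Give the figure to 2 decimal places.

The domestic bond real return: 1.1199/1.005 − 1 = 11.433%.
The foreign bond real return: 1.081/1.043 − 1 = 3.643%.
Difference: 11.433 − 3.643 = 7.790 pp.

7.79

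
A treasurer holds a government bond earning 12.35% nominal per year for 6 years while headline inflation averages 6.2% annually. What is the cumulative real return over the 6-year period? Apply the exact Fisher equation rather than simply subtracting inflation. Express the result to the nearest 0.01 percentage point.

The annual real rate is (1+12.35%)/(1+6.2%) − 1 = 5.7910%.
Compounded over 6 years: (1 + 0.057910)^6 − 1 ≈ 0.40182.

40.18%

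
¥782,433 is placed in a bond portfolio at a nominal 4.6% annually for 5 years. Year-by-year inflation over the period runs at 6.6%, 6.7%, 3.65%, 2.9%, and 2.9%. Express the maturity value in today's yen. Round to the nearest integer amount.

Nominal value at maturity: ¥782,433 × (1 + 4.6%)^5 ≈ ¥979,728.
Price-level factor over 5 years: 1.066 × 1.067 × 1.0365 × 1.029 × 1.029 ≈ 1.2483077882.
Dividing the nominal maturity value by the price-level factor gives the value in today's money.

¥784,845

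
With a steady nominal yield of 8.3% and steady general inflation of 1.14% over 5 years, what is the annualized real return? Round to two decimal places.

7.08%

With constant rates the annual real return is the same each year: (1+8.3%)/(1+1.14%) − 1 = 0.07079.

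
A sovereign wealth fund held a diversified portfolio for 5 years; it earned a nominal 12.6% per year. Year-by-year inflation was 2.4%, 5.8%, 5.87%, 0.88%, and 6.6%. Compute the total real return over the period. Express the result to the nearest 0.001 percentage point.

Cumulative inflation factor: 1.024 × 1.058 × 1.0587 × 1.0088 × 1.066 ≈ 1.23345.
Nominal growth factor: 1.81006. Real growth factor = 1.81006 / 1.23345 ≈ 1.46748.
Total real return ≈ 46.7476%.

46.748%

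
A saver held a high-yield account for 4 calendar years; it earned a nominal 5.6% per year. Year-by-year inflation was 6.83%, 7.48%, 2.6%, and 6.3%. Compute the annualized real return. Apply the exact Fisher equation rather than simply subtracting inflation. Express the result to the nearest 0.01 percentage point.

-0.18%

Cumulative inflation factor: 1.0683 × 1.0748 × 1.026 × 1.063 ≈ 1.25228.
Nominal growth factor: 1.24353. Real growth factor = 1.24353 / 1.25228 ≈ 0.99301.
Annualized: 0.99301^(1/4) − 1 ≈ -0.00175.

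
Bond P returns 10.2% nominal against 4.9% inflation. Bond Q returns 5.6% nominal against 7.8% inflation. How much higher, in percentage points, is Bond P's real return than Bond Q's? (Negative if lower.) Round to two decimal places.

7.09

Bond P real return: 1.102/1.049 − 1 = 5.052%.
Bond Q real return: 1.056/1.078 − 1 = -2.041%.
Difference: 5.052 − (-2.041) = 7.093 pp.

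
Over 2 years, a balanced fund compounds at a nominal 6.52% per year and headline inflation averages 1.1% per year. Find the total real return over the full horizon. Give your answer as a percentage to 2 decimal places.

11.01%

The annual real rate is (1+6.52%)/(1+1.1%) − 1 = 5.3610%.
Compounded over 2 years: (1 + 0.053610)^2 − 1 ≈ 0.11009.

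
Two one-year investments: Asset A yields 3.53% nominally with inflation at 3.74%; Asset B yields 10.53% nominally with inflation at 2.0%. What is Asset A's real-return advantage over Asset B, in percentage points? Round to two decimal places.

-8.57

Asset A real return: 1.0353/1.0374 − 1 = -0.202%.
Asset B real return: 1.1053/1.020 − 1 = 8.363%.
Difference: -0.202 − 8.363 = -8.565 pp.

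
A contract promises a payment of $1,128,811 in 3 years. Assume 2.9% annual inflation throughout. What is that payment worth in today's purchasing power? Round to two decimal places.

$1,036,036.63

Price-level factor over 3 years: (1 + 2.9%)^3 = 1.089547389.
Purchasing power today: $1,128,811 divided by that factor.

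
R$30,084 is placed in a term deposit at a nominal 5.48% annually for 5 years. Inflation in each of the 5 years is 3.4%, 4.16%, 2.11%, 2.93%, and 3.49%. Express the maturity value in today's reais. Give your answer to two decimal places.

Nominal value at maturity: R$30,084 × (1 + 5.48%)^5 ≈ R$39,281.33.
Price-level factor over 5 years: 1.034 × 1.0416 × 1.0211 × 1.0293 × 1.0349 ≈ 1.1714672341.
The maturity value deflated by that factor is the answer in today's purchasing power.

R$33,531.74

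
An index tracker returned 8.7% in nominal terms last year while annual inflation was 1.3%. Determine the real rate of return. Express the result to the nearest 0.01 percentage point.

Real return via the Fisher equation: (1 + 8.7%)/(1 + 1.3%) − 1 = 1.087/1.013 − 1 ≈ 0.07305.

7.31%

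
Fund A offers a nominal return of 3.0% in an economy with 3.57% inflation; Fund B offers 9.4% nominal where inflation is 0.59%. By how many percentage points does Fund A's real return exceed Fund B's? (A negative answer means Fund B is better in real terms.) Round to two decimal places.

Fund A real return: 1.030/1.0357 − 1 = -0.550%.
Fund B real return: 1.094/1.0059 − 1 = 8.758%.
Difference: -0.550 − 8.758 = -9.308 pp.

-9.31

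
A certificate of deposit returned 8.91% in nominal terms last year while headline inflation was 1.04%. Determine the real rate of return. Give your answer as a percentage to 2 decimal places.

Real return via the Fisher equation: (1 + 8.91%)/(1 + 1.04%) − 1 = 1.0891/1.0104 − 1 ≈ 0.07789.

7.79%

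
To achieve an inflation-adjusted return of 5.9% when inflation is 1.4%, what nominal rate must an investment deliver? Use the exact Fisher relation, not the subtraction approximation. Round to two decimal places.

7.38%

By the Fisher equation, 1 + r_nom = (1 + 5.9%)(1 + 1.4%) = 1.059 × 1.014 = 1.073826.
So r_nom = 7.3826%.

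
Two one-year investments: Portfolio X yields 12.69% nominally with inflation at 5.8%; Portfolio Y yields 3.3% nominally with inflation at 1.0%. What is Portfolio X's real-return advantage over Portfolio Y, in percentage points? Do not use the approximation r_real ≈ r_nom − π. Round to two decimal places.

4.24

Portfolio X real return: 1.1269/1.058 − 1 = 6.512%.
Portfolio Y real return: 1.033/1.010 − 1 = 2.277%.
Difference: 6.512 − 2.277 = 4.235 pp.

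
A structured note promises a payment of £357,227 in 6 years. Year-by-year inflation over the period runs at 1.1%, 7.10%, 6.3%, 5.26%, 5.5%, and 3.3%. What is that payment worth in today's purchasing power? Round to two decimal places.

£270,554.17

Price-level factor over 6 years: 1.011 × 1.0710 × 1.063 × 1.0526 × 1.055 × 1.033 ≈ 1.3203529429.
Purchasing power today: £357,227 divided by that factor.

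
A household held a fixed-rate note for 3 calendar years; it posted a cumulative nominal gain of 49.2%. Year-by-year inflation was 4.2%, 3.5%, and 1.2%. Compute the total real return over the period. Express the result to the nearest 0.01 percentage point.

36.70%

Cumulative inflation factor: 1.042 × 1.035 × 1.012 ≈ 1.09141.
Nominal growth factor: 1.49200. Real growth factor = 1.49200 / 1.09141 ≈ 1.36704.
Total real return ≈ 36.7037%.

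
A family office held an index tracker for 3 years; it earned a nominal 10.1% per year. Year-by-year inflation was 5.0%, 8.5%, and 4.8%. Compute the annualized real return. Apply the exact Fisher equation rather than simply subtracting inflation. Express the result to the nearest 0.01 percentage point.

3.78%

Cumulative inflation factor: 1.050 × 1.085 × 1.048 ≈ 1.19393.
Nominal growth factor: 1.33463. Real growth factor = 1.33463 / 1.19393 ≈ 1.11785.
Annualized: 1.11785^(1/3) − 1 ≈ 0.03783.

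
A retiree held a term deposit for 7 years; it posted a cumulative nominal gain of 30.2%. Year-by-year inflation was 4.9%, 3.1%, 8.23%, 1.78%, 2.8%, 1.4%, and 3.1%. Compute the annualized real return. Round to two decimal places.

Cumulative inflation factor: 1.049 × 1.031 × 1.0823 × 1.0178 × 1.028 × 1.014 × 1.031 ≈ 1.28037.
Nominal growth factor: 1.30200. Real growth factor = 1.30200 / 1.28037 ≈ 1.01690.
Annualized: 1.01690^(1/7) − 1 ≈ 0.00240.

0.24%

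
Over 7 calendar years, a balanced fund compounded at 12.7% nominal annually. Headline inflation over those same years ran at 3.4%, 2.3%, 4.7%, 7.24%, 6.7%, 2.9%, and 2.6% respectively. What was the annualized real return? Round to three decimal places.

8.109%

Cumulative inflation factor: 1.034 × 1.023 × 1.047 × 1.0724 × 1.067 × 1.029 × 1.026 ≈ 1.33791.
Nominal growth factor: 2.30923. Real growth factor = 2.30923 / 1.33791 ≈ 1.72600.
Annualized: 1.72600^(1/7) − 1 ≈ 0.08109.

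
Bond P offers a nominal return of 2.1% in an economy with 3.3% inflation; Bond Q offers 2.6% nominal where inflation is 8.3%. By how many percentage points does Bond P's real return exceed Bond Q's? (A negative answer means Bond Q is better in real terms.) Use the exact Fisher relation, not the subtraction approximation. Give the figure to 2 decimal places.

Bond P real return: 1.021/1.033 − 1 = -1.162%.
Bond Q real return: 1.026/1.083 − 1 = -5.263%.
Difference: -1.162 − (-5.263) = 4.101 pp.

4.10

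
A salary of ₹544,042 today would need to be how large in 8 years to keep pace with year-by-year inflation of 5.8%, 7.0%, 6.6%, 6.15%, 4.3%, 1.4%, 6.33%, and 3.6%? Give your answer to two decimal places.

Cumulative price-level factor: 1.058 × 1.070 × 1.066 × 1.0615 × 1.043 × 1.014 × 1.0633 × 1.036 ≈ 1.4923973915.
Multiplying ₹544,042 by the price-level factor gives the future nominal sum.

₹811,926.86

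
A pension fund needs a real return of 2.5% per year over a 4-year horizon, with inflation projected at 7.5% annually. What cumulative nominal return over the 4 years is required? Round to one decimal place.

Required annual nominal rate: (1+2.5%)(1+7.5%) − 1 = 10.1875%.
Cumulative over 4 years: (1 + 0.101875)^4 − 1 ≈ 0.47411.

47.4%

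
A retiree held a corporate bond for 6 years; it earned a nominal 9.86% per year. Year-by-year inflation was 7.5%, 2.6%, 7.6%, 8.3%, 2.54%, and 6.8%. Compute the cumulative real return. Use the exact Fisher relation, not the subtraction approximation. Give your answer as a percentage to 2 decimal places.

Cumulative inflation factor: 1.075 × 1.026 × 1.076 × 1.083 × 1.0254 × 1.068 ≈ 1.40754.
Nominal growth factor: 1.75808. Real growth factor = 1.75808 / 1.40754 ≈ 1.24904.
Total real return ≈ 24.9040%.

24.90%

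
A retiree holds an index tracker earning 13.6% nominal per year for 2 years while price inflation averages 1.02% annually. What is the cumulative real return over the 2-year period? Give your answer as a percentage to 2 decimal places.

26.46%

The annual real rate is (1+13.6%)/(1+1.02%) − 1 = 12.4530%.
Compounded over 2 years: (1 + 0.124530)^2 − 1 ≈ 0.26457.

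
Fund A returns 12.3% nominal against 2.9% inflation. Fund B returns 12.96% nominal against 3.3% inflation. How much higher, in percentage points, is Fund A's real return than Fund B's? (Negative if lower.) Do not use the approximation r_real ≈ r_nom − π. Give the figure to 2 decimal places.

Fund A real return: 1.123/1.029 − 1 = 9.135%.
Fund B real return: 1.1296/1.033 − 1 = 9.351%.
Difference: 9.135 − 9.351 = -0.216 pp.

-0.22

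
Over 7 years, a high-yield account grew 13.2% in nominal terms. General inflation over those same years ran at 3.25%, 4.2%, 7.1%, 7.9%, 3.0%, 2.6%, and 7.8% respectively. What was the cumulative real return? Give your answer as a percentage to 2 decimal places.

Cumulative inflation factor: 1.0325 × 1.042 × 1.071 × 1.079 × 1.030 × 1.026 × 1.078 ≈ 1.41635.
Nominal growth factor: 1.13200. Real growth factor = 1.13200 / 1.41635 ≈ 0.79923.
Total real return ≈ -20.0765%.

-20.08%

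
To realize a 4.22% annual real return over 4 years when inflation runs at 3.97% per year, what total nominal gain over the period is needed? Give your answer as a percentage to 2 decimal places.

Required annual nominal rate: (1+4.22%)(1+3.97%) − 1 = 8.357534%.
Cumulative over 4 years: (1 + 0.08357534)^4 − 1 ≈ 0.37859.

37.86%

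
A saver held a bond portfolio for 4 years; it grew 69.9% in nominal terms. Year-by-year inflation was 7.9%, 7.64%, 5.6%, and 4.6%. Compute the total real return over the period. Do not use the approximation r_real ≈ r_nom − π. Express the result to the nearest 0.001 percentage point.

Cumulative inflation factor: 1.079 × 1.0764 × 1.056 × 1.046 ≈ 1.28289.
Nominal growth factor: 1.69900. Real growth factor = 1.69900 / 1.28289 ≈ 1.32435.
Total real return ≈ 32.4350%.

32.435%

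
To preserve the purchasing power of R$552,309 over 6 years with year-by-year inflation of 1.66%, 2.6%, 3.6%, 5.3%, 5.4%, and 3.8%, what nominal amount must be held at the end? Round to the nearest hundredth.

Cumulative price-level factor: 1.0166 × 1.026 × 1.036 × 1.053 × 1.054 × 1.038 ≈ 1.2448687275.
Multiplying R$552,309 by the price-level factor gives the future nominal sum.

R$687,552.20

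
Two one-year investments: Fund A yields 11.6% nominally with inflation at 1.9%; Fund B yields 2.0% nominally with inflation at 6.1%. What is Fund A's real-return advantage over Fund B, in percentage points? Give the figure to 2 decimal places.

Fund A real return: 1.116/1.019 − 1 = 9.519%.
Fund B real return: 1.020/1.061 − 1 = -3.864%.
Difference: 9.519 − (-3.864) = 13.383 pp.

13.38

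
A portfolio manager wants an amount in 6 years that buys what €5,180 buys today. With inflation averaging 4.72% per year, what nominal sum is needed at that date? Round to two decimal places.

Cumulative price-level factor: (1+4.72%)^6 ≈ 1.3187965467.
Multiplying €5,180 by the price-level factor gives the future nominal sum.

€6,831.37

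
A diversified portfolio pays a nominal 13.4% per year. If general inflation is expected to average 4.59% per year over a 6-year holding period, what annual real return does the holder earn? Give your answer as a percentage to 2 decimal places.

With constant rates the annual real return is the same each year: (1+13.4%)/(1+4.59%) − 1 = 0.08423.

8.42%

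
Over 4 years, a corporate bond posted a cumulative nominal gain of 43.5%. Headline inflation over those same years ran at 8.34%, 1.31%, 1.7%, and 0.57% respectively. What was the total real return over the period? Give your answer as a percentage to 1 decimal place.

Cumulative inflation factor: 1.0834 × 1.0131 × 1.017 × 1.0057 ≈ 1.12261.
Nominal growth factor: 1.43500. Real growth factor = 1.43500 / 1.12261 ≈ 1.27827.
Total real return ≈ 27.8266%.

27.8%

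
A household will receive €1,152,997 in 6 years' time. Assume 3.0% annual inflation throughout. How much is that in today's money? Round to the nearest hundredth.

Price-level factor over 6 years: (1 + 3.0%)^6 ≈ 1.1940522965.
Purchasing power today: €1,152,997 divided by that factor.

€965,616.84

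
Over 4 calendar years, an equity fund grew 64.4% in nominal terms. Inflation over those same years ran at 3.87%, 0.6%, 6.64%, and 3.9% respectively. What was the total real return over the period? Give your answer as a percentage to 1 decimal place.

42.0%

Cumulative inflation factor: 1.0387 × 1.006 × 1.0664 × 1.039 ≈ 1.15777.
Nominal growth factor: 1.64400. Real growth factor = 1.64400 / 1.15777 ≈ 1.41997.
Total real return ≈ 41.9966%.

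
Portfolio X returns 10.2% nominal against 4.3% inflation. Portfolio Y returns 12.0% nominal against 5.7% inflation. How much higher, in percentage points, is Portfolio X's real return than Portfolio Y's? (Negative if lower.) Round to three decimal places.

Portfolio X real return: 1.102/1.043 − 1 = 5.6568%.
Portfolio Y real return: 1.120/1.057 − 1 = 5.9603%.
Difference: 5.6568 − 5.9603 = -0.3035 pp.

-0.304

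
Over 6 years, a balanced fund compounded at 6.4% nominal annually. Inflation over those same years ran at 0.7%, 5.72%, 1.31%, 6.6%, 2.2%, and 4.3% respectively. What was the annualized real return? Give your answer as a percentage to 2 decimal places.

Cumulative inflation factor: 1.007 × 1.0572 × 1.0131 × 1.066 × 1.022 × 1.043 ≈ 1.22555.
Nominal growth factor: 1.45094. Real growth factor = 1.45094 / 1.22555 ≈ 1.18391.
Annualized: 1.18391^(1/6) − 1 ≈ 0.02854.

2.85%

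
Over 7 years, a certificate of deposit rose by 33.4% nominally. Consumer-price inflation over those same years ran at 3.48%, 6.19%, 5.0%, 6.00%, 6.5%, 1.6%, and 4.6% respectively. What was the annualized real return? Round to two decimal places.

Cumulative inflation factor: 1.0348 × 1.0619 × 1.050 × 1.0600 × 1.065 × 1.016 × 1.046 ≈ 1.38424.
Nominal growth factor: 1.33400. Real growth factor = 1.33400 / 1.38424 ≈ 0.96371.
Annualized: 0.96371^(1/7) − 1 ≈ -0.00527.

-0.53%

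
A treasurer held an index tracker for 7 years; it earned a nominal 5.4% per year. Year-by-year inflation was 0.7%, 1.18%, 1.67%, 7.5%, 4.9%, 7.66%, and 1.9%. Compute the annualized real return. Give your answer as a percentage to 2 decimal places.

Cumulative inflation factor: 1.007 × 1.0118 × 1.0167 × 1.075 × 1.049 × 1.0766 × 1.019 ≈ 1.28153.
Nominal growth factor: 1.44505. Real growth factor = 1.44505 / 1.28153 ≈ 1.12760.
Annualized: 1.12760^(1/7) − 1 ≈ 0.01730.

1.73%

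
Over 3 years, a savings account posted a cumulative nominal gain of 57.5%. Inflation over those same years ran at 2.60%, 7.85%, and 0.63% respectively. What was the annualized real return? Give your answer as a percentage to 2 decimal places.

12.25%

Cumulative inflation factor: 1.0260 × 1.0785 × 1.0063 ≈ 1.11351.
Nominal growth factor: 1.57500. Real growth factor = 1.57500 / 1.11351 ≈ 1.41444.
Annualized: 1.41444^(1/3) − 1 ≈ 0.12252.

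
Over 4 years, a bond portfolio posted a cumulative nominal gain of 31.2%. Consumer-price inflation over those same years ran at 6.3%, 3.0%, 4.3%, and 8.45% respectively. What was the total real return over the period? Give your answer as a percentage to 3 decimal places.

5.937%

Cumulative inflation factor: 1.063 × 1.030 × 1.043 × 1.0845 ≈ 1.23847.
Nominal growth factor: 1.31200. Real growth factor = 1.31200 / 1.23847 ≈ 1.05937.
Total real return ≈ 5.9374%.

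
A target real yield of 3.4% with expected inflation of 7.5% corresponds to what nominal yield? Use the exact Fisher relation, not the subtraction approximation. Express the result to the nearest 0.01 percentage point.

By the Fisher equation, 1 + r_nom = (1 + 3.4%)(1 + 7.5%) = 1.034 × 1.075 = 1.11155.
So r_nom = 11.155%.

11.16%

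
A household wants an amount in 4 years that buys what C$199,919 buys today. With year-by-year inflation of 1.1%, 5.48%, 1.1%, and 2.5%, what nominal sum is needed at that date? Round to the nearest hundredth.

Cumulative price-level factor: 1.011 × 1.0548 × 1.011 × 1.025 ≈ 1.1050865616.
Multiplying C$199,919 by the price-level factor gives the future nominal sum.

C$220,927.80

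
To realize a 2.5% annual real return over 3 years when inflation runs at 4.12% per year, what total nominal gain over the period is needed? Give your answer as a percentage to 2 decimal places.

Required annual nominal rate: (1+2.5%)(1+4.12%) − 1 = 6.723%.
Cumulative over 3 years: (1 + 0.06723)^3 − 1 ≈ 0.21555.

21.56%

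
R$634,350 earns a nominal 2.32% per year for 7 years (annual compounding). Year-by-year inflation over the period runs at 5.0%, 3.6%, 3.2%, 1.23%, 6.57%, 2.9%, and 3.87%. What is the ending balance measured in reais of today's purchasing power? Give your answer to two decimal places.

R$575,405.76

Nominal value at maturity: R$634,350 × (1 + 2.32%)^7 ≈ R$744,822.29.
Price-level factor over 7 years: 1.050 × 1.036 × 1.032 × 1.0123 × 1.0657 × 1.029 × 1.0387 ≈ 1.2944296754.
Dividing the nominal maturity value by the price-level factor gives the value in today's money.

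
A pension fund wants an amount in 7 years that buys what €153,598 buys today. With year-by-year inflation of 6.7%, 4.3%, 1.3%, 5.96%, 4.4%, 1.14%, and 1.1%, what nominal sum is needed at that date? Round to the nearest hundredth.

Cumulative price-level factor: 1.067 × 1.043 × 1.013 × 1.0596 × 1.044 × 1.0114 × 1.011 ≈ 1.2751894951.
The nominal amount required is €153,598 scaled up by that factor.

€195,866.56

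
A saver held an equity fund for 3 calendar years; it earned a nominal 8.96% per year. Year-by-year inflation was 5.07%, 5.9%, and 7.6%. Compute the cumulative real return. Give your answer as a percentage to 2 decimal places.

Cumulative inflation factor: 1.0507 × 1.059 × 1.076 ≈ 1.19726.
Nominal growth factor: 1.29360. Real growth factor = 1.29360 / 1.19726 ≈ 1.08047.
Total real return ≈ 8.0474%.

8.05%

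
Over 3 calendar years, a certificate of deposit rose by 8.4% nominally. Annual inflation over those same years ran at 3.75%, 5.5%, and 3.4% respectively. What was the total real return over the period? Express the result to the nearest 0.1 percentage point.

Cumulative inflation factor: 1.0375 × 1.055 × 1.034 ≈ 1.13178.
Nominal growth factor: 1.08400. Real growth factor = 1.08400 / 1.13178 ≈ 0.95779.
Total real return ≈ -4.2215%.

-4.2%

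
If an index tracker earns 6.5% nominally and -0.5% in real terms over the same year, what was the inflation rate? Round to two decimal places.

From (1+r_nom) = (1+r_real)(1+π), we get 1+π = (1 + 6.5%)/(1 − 0.5%) = 1.065/0.995 ≈ 1.07035.
So π ≈ 7.0352%.

7.04%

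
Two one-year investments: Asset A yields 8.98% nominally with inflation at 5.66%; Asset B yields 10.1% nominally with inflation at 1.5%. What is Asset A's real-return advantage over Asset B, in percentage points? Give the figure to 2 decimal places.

-5.33

Asset A real return: 1.0898/1.0566 − 1 = 3.142%.
Asset B real return: 1.101/1.015 − 1 = 8.473%.
Difference: 3.142 − 8.473 = -5.331 pp.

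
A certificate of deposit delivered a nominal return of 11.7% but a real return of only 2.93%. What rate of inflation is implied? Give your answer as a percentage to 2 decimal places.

8.52%

From (1+r_nom) = (1+r_real)(1+π), we get 1+π = (1 + 11.7%)/(1 + 2.93%) = 1.117/1.0293 ≈ 1.08520.
So π ≈ 8.5204%.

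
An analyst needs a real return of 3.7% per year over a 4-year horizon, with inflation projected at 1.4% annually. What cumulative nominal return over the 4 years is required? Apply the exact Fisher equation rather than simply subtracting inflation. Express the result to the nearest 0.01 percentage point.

22.26%

Required annual nominal rate: (1+3.7%)(1+1.4%) − 1 = 5.1518%.
Cumulative over 4 years: (1 + 0.051518)^4 − 1 ≈ 0.22255.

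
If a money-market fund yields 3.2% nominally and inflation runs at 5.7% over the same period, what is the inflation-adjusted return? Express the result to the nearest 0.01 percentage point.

Real return via the Fisher equation: (1 + 3.2%)/(1 + 5.7%) − 1 = 1.032/1.057 − 1 ≈ -0.02365.

-2.37%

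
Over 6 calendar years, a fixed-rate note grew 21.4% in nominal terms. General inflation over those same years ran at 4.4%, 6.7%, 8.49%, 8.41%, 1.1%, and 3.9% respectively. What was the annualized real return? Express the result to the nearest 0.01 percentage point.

Cumulative inflation factor: 1.044 × 1.067 × 1.0849 × 1.0841 × 1.011 × 1.039 ≈ 1.37623.
Nominal growth factor: 1.21400. Real growth factor = 1.21400 / 1.37623 ≈ 0.88212.
Annualized: 0.88212^(1/6) − 1 ≈ -0.02069.

-2.07%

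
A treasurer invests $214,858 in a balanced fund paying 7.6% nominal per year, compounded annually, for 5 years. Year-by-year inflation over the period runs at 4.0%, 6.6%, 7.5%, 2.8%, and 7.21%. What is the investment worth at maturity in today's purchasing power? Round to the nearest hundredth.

Nominal value at maturity: $214,858 × (1 + 7.6%)^5 ≈ $309,893.80.
Price-level factor over 5 years: 1.040 × 1.066 × 1.075 × 1.028 × 1.0721 ≈ 1.3134919604.
The maturity value deflated by that factor is the answer in today's purchasing power.

$235,931.25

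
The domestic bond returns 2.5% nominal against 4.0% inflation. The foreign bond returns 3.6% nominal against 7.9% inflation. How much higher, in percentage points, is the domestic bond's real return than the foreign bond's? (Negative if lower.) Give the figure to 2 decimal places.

2.54

The domestic bond real return: 1.025/1.040 − 1 = -1.442%.
The foreign bond real return: 1.036/1.079 − 1 = -3.985%.
Difference: -1.442 − (-3.985) = 2.543 pp.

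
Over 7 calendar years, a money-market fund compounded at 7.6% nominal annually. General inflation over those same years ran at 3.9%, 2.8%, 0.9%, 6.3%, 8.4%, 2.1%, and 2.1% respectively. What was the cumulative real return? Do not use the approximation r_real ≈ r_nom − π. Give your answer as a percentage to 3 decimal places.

Cumulative inflation factor: 1.039 × 1.028 × 1.009 × 1.063 × 1.084 × 1.021 × 1.021 ≈ 1.29454.
Nominal growth factor: 1.66988. Real growth factor = 1.66988 / 1.29454 ≈ 1.28995.
Total real return ≈ 28.9948%.

28.995%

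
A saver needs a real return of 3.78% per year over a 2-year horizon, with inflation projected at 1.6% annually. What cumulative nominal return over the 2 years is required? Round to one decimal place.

Required annual nominal rate: (1+3.78%)(1+1.6%) − 1 = 5.44048%.
Cumulative over 2 years: (1 + 0.0544048)^2 − 1 ≈ 0.11177.

11.2%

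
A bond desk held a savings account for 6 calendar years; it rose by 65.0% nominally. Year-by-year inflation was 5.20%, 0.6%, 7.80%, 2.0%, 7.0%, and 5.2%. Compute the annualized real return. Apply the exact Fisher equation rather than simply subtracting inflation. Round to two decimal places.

3.92%

Cumulative inflation factor: 1.0520 × 1.006 × 1.0780 × 1.020 × 1.070 × 1.052 ≈ 1.30988.
Nominal growth factor: 1.65000. Real growth factor = 1.65000 / 1.30988 ≈ 1.25966.
Annualized: 1.25966^(1/6) − 1 ≈ 0.03922.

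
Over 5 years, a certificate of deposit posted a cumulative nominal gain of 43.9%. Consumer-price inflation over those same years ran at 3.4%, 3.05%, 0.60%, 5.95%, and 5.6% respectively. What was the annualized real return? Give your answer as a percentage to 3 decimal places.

3.711%

Cumulative inflation factor: 1.034 × 1.0305 × 1.0060 × 1.0595 × 1.056 ≈ 1.19931.
Nominal growth factor: 1.43900. Real growth factor = 1.43900 / 1.19931 ≈ 1.19986.
Annualized: 1.19986^(1/5) − 1 ≈ 0.03711.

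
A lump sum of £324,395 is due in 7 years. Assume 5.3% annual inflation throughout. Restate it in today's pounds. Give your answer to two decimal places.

£225,982.89

Price-level factor over 7 years: (1 + 5.3%)^7 ≈ 1.4354848003.
Purchasing power today: £324,395 divided by that factor.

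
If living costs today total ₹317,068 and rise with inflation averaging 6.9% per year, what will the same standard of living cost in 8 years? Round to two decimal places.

Cumulative price-level factor: (1+6.9%)^8 ≈ 1.7053818700.
Multiplying ₹317,068 by the price-level factor gives the future nominal sum.

₹540,722.02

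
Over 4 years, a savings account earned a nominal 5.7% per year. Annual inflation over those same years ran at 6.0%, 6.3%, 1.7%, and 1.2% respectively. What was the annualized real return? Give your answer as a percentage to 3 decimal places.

1.857%

Cumulative inflation factor: 1.060 × 1.063 × 1.017 × 1.012 ≈ 1.15969.
Nominal growth factor: 1.24825. Real growth factor = 1.24825 / 1.15969 ≈ 1.07636.
Annualized: 1.07636^(1/4) − 1 ≈ 0.01857.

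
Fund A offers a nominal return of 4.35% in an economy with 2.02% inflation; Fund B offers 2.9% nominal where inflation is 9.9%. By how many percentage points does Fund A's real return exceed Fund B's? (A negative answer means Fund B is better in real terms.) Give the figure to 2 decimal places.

Fund A real return: 1.0435/1.0202 − 1 = 2.284%.
Fund B real return: 1.029/1.099 − 1 = -6.369%.
Difference: 2.284 − (-6.369) = 8.653 pp.

8.65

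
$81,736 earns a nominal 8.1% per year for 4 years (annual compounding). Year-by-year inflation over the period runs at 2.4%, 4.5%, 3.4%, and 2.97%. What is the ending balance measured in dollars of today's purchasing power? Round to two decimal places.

$97,964.48

Nominal value at maturity: $81,736 × (1 + 8.1%)^4 ≈ $111,613.35.
Price-level factor over 4 years: 1.024 × 1.045 × 1.034 × 1.0297 ≈ 1.1393246628.
The maturity value deflated by that factor is the answer in today's purchasing power.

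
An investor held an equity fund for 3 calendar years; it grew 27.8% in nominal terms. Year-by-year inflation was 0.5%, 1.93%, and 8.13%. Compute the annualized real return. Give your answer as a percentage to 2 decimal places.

4.88%

Cumulative inflation factor: 1.005 × 1.0193 × 1.0813 ≈ 1.10768.
Nominal growth factor: 1.27800. Real growth factor = 1.27800 / 1.10768 ≈ 1.15376.
Annualized: 1.15376^(1/3) − 1 ≈ 0.04883.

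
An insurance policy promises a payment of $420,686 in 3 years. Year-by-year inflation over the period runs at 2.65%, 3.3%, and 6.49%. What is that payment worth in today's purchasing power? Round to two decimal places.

Price-level factor over 3 years: 1.0265 × 1.033 × 1.0649 ≈ 1.1291928051.
Purchasing power today: $420,686 divided by that factor.

$372,554.62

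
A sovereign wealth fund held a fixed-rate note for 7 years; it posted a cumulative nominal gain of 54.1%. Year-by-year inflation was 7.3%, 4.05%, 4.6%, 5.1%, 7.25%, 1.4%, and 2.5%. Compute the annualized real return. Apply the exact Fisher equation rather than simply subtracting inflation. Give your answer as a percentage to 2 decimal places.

1.71%

Cumulative inflation factor: 1.073 × 1.0405 × 1.046 × 1.051 × 1.0725 × 1.014 × 1.025 ≈ 1.36816.
Nominal growth factor: 1.54100. Real growth factor = 1.54100 / 1.36816 ≈ 1.12633.
Annualized: 1.12633^(1/7) − 1 ≈ 0.01714.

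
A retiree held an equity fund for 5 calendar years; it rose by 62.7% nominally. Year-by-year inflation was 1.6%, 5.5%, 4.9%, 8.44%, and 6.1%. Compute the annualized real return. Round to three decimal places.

4.692%

Cumulative inflation factor: 1.016 × 1.055 × 1.049 × 1.0844 × 1.061 ≈ 1.29368.
Nominal growth factor: 1.62700. Real growth factor = 1.62700 / 1.29368 ≈ 1.25765.
Annualized: 1.25765^(1/5) − 1 ≈ 0.04692.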